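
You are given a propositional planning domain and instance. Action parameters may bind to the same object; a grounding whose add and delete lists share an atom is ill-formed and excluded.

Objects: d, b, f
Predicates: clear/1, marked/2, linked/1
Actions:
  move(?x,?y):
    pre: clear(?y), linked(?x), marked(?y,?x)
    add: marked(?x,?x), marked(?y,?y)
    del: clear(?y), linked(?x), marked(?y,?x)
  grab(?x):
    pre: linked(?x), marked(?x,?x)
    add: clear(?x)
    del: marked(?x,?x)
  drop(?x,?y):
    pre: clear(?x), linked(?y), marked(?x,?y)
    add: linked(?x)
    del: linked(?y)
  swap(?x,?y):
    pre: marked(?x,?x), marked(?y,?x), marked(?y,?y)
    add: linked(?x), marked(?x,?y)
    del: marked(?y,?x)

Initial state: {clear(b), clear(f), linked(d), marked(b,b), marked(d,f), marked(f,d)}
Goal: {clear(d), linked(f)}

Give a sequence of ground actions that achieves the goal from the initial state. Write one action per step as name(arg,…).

1. move(d,f)  →  {clear(b), marked(b,b), marked(d,d), marked(d,f), marked(f,f)}
2. swap(f,d)  →  {clear(b), linked(f), marked(b,b), marked(d,d), marked(f,d), marked(f,f)}
3. swap(d,f)  →  {clear(b), linked(d), linked(f), marked(b,b), marked(d,d), marked(d,f), marked(f,f)}
4. grab(d)  →  {clear(b), clear(d), linked(d), linked(f), marked(b,b), marked(d,f), marked(f,f)}

move(d,f); swap(f,d); swap(d,f); grab(d)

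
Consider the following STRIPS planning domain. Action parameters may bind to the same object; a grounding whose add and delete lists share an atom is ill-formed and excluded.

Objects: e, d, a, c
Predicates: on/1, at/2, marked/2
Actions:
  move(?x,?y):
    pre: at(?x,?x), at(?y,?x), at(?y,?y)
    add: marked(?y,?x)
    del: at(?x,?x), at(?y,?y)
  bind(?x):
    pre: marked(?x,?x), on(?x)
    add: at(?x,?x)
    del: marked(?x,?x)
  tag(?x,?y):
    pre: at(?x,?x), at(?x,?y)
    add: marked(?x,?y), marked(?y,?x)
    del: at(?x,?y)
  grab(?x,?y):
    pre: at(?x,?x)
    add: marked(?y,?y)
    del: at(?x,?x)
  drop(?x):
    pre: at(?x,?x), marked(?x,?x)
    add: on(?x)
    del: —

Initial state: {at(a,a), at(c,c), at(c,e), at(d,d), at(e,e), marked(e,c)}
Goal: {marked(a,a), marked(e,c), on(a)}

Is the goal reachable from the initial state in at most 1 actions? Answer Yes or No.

1. grab(e,a)  →  {at(a,a), at(c,c), at(c,e), at(d,d), marked(a,a), marked(e,c)}
2. drop(a)  →  {at(a,a), at(c,c), at(c,e), at(d,d), marked(a,a), marked(e,c), on(a)}
optimal plan length = 2; 2 > 1

No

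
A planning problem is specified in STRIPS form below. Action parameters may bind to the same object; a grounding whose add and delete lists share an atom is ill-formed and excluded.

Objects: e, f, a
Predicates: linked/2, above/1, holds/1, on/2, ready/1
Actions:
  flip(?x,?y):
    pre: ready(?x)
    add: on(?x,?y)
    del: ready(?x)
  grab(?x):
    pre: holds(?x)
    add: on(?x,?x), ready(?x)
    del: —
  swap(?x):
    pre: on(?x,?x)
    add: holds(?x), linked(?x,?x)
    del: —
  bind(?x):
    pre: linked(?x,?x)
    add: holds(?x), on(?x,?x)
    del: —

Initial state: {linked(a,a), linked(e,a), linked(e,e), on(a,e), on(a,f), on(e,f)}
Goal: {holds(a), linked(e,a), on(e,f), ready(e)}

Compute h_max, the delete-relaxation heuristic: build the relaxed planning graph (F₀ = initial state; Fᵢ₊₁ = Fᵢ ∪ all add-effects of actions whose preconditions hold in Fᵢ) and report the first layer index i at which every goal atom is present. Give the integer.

F0 = init (6 atoms)
F1 = F0 ∪ {holds(a), holds(e), on(a,a), on(e,e)}  (10 atoms)
F2 = F1 ∪ {ready(a), ready(e)}  (12 atoms)
goal ⊆ F2  ⇒  h_max = 2

2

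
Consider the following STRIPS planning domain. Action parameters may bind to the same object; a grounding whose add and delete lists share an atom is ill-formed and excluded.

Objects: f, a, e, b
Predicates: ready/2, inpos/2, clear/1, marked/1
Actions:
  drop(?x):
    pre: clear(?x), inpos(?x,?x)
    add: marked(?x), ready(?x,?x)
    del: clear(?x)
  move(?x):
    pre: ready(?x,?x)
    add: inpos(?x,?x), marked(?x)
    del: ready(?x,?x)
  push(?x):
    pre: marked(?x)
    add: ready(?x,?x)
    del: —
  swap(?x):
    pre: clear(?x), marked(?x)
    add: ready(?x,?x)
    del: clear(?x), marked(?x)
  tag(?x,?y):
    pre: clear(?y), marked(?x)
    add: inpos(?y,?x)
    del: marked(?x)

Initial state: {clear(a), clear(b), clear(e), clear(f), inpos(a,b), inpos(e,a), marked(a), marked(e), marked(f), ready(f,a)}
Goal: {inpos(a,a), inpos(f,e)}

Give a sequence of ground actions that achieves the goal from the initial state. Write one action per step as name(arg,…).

1. tag(a,a)  →  {clear(a), clear(b), clear(e), clear(f), inpos(a,a), inpos(a,b), inpos(e,a), marked(e), marked(f), ready(f,a)}
2. tag(e,f)  →  {clear(a), clear(b), clear(e), clear(f), inpos(a,a), inpos(a,b), inpos(e,a), inpos(f,e), marked(f), ready(f,a)}

tag(a,a); tag(e,f)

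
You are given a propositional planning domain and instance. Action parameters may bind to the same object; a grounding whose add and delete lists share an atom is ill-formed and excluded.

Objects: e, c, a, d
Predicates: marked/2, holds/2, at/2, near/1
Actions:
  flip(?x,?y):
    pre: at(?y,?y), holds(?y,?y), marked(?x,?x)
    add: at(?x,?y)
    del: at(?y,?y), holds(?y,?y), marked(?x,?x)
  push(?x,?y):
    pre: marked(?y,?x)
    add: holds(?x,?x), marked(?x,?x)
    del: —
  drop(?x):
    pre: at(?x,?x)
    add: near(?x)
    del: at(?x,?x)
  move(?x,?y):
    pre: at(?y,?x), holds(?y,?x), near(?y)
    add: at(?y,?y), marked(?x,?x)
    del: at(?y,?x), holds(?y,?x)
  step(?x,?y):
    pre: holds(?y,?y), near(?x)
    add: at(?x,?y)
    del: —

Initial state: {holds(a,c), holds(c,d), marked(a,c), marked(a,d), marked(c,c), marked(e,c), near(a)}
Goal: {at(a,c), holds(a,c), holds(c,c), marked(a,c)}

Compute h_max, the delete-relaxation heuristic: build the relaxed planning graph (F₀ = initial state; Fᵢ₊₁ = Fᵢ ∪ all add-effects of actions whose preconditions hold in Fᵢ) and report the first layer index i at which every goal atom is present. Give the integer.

F0 = init (7 atoms)
F1 = F0 ∪ {holds(c,c), holds(d,d), marked(d,d)}  (10 atoms)
F2 = F1 ∪ {at(a,c), at(a,d)}  (12 atoms)
goal ⊆ F2  ⇒  h_max = 2

2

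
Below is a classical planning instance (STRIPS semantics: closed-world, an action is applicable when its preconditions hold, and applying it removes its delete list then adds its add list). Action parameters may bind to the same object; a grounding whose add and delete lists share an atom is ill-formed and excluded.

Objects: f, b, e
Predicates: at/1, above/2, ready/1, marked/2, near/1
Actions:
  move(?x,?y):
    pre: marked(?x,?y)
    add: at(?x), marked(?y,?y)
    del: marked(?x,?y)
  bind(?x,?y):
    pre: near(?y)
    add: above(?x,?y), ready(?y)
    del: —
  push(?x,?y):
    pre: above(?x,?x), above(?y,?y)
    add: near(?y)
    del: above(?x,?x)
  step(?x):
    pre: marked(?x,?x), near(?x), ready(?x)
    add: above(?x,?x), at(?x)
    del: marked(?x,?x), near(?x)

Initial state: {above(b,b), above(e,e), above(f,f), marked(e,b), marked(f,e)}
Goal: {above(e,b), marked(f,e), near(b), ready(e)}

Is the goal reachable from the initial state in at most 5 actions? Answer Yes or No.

Yes

1. push(f,b)  →  {above(b,b), above(e,e), marked(e,b), marked(f,e), near(b)}
2. bind(e,b)  →  {above(b,b), above(e,b), above(e,e), marked(e,b), marked(f,e), near(b), ready(b)}
3. push(b,e)  →  {above(e,b), above(e,e), marked(e,b), marked(f,e), near(b), near(e), ready(b)}
4. bind(f,e)  →  {above(e,b), above(e,e), above(f,e), marked(e,b), marked(f,e), near(b), near(e), ready(b), ready(e)}
optimal plan length = 4; 4 ≤ 5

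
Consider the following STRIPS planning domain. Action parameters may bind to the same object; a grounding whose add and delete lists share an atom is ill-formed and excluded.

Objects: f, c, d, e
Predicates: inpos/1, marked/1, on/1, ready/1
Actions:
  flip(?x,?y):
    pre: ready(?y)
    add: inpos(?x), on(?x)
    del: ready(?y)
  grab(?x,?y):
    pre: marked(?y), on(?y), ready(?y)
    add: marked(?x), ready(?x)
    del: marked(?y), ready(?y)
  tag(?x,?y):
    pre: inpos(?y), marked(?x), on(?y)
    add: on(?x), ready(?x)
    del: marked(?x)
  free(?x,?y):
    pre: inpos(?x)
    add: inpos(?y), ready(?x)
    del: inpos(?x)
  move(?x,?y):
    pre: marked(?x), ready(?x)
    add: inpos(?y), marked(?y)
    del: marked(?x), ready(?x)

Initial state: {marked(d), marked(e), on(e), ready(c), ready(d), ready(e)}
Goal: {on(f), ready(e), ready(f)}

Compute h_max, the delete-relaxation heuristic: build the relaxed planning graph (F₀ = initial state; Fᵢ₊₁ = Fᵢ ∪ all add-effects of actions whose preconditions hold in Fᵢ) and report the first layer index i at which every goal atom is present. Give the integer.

F0 = init (6 atoms)
F1 = F0 ∪ {inpos(c), inpos(d), inpos(e), inpos(f), marked(c), marked(f), on(c), on(d), on(f), ready(f)}  (16 atoms)
goal ⊆ F1  ⇒  h_max = 1

1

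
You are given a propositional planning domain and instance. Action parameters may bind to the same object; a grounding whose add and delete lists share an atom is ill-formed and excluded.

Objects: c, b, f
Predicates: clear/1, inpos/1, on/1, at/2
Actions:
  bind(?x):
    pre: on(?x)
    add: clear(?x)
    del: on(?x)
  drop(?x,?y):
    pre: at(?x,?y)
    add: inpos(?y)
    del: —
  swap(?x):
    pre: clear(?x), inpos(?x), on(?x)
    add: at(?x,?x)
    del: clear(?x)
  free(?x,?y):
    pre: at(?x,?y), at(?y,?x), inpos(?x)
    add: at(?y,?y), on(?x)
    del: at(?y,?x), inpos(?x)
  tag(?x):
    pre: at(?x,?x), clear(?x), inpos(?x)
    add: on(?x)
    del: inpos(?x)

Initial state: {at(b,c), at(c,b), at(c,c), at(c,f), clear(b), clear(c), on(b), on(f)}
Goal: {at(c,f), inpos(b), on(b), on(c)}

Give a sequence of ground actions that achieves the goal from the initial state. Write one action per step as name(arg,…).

drop(c,c); drop(c,b); free(c,b)

1. drop(c,c)  →  {at(b,c), at(c,b), at(c,c), at(c,f), clear(b), clear(c), inpos(c), on(b), on(f)}
2. drop(c,b)  →  {at(b,c), at(c,b), at(c,c), at(c,f), clear(b), clear(c), inpos(b), inpos(c), on(b), on(f)}
3. free(c,b)  →  {at(b,b), at(c,b), at(c,c), at(c,f), clear(b), clear(c), inpos(b), on(b), on(c), on(f)}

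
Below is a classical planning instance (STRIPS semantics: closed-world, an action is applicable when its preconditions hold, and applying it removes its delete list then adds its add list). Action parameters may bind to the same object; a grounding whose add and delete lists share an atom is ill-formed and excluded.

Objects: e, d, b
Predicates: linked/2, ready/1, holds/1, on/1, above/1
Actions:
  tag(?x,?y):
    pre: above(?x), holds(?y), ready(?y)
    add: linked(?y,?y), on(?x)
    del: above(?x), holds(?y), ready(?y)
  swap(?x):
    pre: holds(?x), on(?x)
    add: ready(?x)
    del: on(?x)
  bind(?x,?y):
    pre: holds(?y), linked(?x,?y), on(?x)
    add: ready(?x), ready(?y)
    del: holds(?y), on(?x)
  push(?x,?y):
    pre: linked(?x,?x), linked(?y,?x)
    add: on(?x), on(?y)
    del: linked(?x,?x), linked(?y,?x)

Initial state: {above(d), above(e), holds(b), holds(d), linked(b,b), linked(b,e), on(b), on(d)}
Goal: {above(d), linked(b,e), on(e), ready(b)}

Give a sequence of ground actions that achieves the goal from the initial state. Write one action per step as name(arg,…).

1. swap(d)  →  {above(d), above(e), holds(b), holds(d), linked(b,b), linked(b,e), on(b), ready(d)}
2. tag(e,d)  →  {above(d), holds(b), linked(b,b), linked(b,e), linked(d,d), on(b), on(e)}
3. swap(b)  →  {above(d), holds(b), linked(b,b), linked(b,e), linked(d,d), on(e), ready(b)}

swap(d); tag(e,d); swap(b)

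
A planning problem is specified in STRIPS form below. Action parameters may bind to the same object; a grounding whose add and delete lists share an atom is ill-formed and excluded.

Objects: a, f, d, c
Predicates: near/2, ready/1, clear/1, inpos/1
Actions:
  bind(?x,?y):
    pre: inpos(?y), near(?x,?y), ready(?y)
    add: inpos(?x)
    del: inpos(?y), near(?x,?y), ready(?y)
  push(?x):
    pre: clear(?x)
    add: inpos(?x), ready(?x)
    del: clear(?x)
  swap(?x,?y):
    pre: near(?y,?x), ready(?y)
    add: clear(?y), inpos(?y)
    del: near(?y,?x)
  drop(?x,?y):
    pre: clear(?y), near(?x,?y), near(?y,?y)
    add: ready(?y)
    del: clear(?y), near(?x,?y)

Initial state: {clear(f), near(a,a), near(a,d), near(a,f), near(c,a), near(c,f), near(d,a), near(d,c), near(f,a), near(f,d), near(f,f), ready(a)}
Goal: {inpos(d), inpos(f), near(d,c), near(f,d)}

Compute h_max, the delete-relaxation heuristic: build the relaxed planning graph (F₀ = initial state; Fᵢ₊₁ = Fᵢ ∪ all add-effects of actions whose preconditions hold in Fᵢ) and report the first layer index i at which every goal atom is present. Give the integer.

2

F0 = init (12 atoms)
F1 = F0 ∪ {clear(a), inpos(a), inpos(f), ready(f)}  (16 atoms)
F2 = F1 ∪ {inpos(c), inpos(d)}  (18 atoms)
goal ⊆ F2  ⇒  h_max = 2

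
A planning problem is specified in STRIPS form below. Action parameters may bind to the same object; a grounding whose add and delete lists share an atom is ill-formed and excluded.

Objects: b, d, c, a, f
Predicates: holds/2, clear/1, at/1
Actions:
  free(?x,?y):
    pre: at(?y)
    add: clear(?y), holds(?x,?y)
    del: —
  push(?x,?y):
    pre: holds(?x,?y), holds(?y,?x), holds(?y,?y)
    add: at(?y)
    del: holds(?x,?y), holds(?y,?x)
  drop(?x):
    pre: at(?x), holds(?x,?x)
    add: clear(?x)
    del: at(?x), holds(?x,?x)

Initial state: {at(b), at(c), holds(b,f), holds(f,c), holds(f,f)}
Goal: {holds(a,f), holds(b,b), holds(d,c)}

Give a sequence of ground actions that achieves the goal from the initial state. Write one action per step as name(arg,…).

1. free(b,b)  →  {at(b), at(c), clear(b), holds(b,b), holds(b,f), holds(f,c), holds(f,f)}
2. free(d,c)  →  {at(b), at(c), clear(b), clear(c), holds(b,b), holds(b,f), holds(d,c), holds(f,c), holds(f,f)}
3. push(f,f)  →  {at(b), at(c), at(f), clear(b), clear(c), holds(b,b), holds(b,f), holds(d,c), holds(f,c)}
4. free(a,f)  →  {at(b), at(c), at(f), clear(b), clear(c), clear(f), holds(a,f), holds(b,b), holds(b,f), holds(d,c), holds(f,c)}

free(b,b); free(d,c); push(f,f); free(a,f)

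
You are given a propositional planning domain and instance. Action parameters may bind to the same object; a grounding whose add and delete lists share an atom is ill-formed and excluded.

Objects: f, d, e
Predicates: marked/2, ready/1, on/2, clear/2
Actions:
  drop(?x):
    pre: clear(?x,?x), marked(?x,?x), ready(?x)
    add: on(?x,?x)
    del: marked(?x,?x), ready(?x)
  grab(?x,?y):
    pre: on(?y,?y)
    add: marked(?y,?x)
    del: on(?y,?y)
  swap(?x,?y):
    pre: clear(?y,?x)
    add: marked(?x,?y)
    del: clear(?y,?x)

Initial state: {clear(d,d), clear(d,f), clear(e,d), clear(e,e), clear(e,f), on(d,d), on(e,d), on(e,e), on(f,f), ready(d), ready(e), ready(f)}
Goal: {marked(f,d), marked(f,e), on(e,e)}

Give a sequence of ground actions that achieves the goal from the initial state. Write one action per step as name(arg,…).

1. grab(d,f)  →  {clear(d,d), clear(d,f), clear(e,d), clear(e,e), clear(e,f), marked(f,d), on(d,d), on(e,d), on(e,e), ready(d), ready(e), ready(f)}
2. swap(f,e)  →  {clear(d,d), clear(d,f), clear(e,d), clear(e,e), marked(f,d), marked(f,e), on(d,d), on(e,d), on(e,e), ready(d), ready(e), ready(f)}

grab(d,f); swap(f,e)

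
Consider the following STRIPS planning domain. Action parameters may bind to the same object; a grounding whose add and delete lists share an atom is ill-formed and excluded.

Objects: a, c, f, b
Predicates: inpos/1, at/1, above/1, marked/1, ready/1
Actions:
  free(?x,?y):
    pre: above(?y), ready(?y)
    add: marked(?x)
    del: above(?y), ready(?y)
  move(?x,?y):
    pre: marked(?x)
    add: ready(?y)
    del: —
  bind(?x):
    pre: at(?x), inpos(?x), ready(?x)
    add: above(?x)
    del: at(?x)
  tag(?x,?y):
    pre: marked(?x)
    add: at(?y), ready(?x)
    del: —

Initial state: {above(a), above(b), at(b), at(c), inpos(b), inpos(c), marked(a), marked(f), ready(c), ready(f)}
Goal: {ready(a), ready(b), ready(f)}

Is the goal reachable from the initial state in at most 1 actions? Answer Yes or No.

1. move(a,a)  →  {above(a), above(b), at(b), at(c), inpos(b), inpos(c), marked(a), marked(f), ready(a), ready(c), ready(f)}
2. move(a,b)  →  {above(a), above(b), at(b), at(c), inpos(b), inpos(c), marked(a), marked(f), ready(a), ready(b), ready(c), ready(f)}
optimal plan length = 2; 2 > 1

No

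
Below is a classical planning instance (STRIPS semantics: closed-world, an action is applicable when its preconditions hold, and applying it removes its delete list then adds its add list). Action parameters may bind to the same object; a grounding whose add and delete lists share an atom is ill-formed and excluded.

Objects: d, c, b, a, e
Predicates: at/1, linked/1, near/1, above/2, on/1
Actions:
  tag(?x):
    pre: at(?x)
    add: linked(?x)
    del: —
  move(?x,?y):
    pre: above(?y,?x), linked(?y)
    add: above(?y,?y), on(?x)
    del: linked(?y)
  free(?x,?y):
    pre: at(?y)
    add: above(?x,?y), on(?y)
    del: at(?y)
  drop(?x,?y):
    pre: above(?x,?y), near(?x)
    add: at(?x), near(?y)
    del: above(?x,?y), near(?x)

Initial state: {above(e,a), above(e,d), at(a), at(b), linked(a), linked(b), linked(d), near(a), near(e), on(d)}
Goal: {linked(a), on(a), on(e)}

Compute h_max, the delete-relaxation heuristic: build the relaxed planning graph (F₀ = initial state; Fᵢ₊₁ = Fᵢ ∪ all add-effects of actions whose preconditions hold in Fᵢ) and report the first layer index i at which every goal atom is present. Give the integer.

F0 = init (10 atoms)
F1 = F0 ∪ {above(a,a), above(a,b), above(b,a), above(b,b), above(c,a), above(c,b), above(d,a), above(d,b), above(e,b), at(e), near(d), on(a), on(b)}  (23 atoms)
F2 = F1 ∪ {above(a,e), above(b,e), above(c,e), above(d,d), above(d,e), above(e,e), at(d), linked(e), near(b), on(e)}  (33 atoms)
goal ⊆ F2  ⇒  h_max = 2

2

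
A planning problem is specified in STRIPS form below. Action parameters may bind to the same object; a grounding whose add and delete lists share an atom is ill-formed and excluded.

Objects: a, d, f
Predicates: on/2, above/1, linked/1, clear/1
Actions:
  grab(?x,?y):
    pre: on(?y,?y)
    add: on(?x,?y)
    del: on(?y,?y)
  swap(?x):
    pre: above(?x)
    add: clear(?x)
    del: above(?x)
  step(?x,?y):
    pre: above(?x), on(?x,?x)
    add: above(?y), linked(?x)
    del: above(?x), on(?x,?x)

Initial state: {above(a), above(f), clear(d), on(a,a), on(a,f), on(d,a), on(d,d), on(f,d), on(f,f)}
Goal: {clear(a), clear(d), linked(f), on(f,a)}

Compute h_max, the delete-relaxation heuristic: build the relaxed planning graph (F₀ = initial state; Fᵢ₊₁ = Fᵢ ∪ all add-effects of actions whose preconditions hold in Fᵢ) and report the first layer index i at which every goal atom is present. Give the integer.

1

F0 = init (9 atoms)
F1 = F0 ∪ {above(d), clear(a), clear(f), linked(a), linked(f), on(a,d), on(d,f), on(f,a)}  (17 atoms)
goal ⊆ F1  ⇒  h_max = 1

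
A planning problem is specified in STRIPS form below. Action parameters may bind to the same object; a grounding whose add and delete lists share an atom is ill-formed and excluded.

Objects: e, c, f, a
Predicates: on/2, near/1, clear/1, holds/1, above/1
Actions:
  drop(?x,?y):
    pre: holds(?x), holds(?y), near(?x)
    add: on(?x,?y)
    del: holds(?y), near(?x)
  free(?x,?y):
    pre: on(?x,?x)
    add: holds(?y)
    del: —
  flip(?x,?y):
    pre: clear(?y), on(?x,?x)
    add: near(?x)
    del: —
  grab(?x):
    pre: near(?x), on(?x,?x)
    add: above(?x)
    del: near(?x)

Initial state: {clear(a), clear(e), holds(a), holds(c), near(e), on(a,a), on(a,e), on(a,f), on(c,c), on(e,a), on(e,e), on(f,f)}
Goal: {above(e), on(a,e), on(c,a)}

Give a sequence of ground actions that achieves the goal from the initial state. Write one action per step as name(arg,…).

1. flip(c,e)  →  {clear(a), clear(e), holds(a), holds(c), near(c), near(e), on(a,a), on(a,e), on(a,f), on(c,c), on(e,a), on(e,e), on(f,f)}
2. drop(c,a)  →  {clear(a), clear(e), holds(c), near(e), on(a,a), on(a,e), on(a,f), on(c,a), on(c,c), on(e,a), on(e,e), on(f,f)}
3. grab(e)  →  {above(e), clear(a), clear(e), holds(c), on(a,a), on(a,e), on(a,f), on(c,a), on(c,c), on(e,a), on(e,e), on(f,f)}

flip(c,e); drop(c,a); grab(e)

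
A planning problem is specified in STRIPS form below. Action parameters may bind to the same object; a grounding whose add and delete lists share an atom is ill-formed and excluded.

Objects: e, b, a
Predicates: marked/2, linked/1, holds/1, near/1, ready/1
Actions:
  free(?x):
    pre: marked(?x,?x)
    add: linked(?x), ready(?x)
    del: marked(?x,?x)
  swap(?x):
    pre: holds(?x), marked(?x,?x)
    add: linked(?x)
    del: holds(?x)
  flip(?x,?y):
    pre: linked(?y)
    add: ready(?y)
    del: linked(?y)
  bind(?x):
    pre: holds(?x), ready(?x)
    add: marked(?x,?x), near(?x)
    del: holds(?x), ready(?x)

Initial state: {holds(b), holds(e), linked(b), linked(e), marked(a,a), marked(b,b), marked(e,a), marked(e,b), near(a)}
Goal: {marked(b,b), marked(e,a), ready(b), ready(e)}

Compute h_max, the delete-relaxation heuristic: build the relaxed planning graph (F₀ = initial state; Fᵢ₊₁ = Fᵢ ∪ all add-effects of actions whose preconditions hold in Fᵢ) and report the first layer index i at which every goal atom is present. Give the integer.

1

F0 = init (9 atoms)
F1 = F0 ∪ {linked(a), ready(a), ready(b), ready(e)}  (13 atoms)
goal ⊆ F1  ⇒  h_max = 1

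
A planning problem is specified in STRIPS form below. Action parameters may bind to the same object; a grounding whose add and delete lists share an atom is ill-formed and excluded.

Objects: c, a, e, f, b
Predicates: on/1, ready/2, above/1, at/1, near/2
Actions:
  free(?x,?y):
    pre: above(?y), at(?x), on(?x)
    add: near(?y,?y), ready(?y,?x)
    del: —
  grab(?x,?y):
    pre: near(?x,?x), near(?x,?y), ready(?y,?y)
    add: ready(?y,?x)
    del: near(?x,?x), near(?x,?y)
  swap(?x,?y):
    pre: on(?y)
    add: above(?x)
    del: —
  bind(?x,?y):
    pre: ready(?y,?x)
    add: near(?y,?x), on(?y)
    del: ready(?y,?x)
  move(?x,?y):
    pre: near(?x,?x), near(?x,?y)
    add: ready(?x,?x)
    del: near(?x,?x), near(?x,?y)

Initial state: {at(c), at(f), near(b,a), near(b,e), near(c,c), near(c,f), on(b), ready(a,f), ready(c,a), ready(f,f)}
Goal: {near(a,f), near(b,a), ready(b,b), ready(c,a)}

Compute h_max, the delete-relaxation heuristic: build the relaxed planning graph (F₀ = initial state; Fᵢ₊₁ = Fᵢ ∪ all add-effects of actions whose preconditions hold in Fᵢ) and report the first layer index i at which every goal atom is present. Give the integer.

F0 = init (10 atoms)
F1 = F0 ∪ {above(a), above(b), above(c), above(e), above(f), near(a,f), near(c,a), near(f,f), on(a), on(c), on(f), ready(c,c), ready(f,c)}  (23 atoms)
F2 = F1 ∪ {near(a,a), near(b,b), near(e,e), near(f,c), ready(a,c), ready(b,c), ready(b,f), ready(c,f), ready(e,c), ready(e,f)}  (33 atoms)
F3 = F2 ∪ {near(a,c), near(b,c), near(b,f), near(e,c), near(e,f), on(e), ready(a,a), ready(b,b), ready(e,e), ready(f,a)}  (43 atoms)
goal ⊆ F3  ⇒  h_max = 3

3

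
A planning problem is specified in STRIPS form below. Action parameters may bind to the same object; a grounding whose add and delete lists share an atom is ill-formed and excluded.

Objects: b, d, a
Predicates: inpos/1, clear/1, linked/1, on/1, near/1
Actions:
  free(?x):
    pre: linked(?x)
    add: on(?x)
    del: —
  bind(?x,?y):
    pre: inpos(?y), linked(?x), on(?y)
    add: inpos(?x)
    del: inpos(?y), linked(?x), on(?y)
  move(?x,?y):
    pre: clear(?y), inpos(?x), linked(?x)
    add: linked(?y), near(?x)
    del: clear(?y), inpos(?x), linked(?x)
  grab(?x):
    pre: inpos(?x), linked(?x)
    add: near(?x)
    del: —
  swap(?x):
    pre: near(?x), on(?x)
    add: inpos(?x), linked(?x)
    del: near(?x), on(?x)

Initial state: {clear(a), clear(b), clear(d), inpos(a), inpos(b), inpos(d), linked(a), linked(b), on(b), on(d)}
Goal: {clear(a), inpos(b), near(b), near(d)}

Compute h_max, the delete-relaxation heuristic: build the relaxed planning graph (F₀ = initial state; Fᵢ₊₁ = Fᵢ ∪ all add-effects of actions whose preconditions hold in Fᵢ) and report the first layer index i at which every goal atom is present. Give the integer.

2

F0 = init (10 atoms)
F1 = F0 ∪ {linked(d), near(a), near(b), on(a)}  (14 atoms)
F2 = F1 ∪ {near(d)}  (15 atoms)
goal ⊆ F2  ⇒  h_max = 2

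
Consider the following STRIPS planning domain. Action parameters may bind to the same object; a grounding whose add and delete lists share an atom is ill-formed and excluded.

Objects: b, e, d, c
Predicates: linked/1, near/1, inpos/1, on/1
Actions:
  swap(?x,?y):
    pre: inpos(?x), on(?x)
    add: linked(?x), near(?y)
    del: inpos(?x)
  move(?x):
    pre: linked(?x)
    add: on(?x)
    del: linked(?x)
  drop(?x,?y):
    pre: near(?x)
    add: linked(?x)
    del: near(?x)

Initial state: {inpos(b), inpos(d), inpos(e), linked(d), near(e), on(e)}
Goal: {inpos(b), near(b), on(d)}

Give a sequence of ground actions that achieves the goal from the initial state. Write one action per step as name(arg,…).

swap(e,b); move(d)

1. swap(e,b)  →  {inpos(b), inpos(d), linked(d), linked(e), near(b), near(e), on(e)}
2. move(d)  →  {inpos(b), inpos(d), linked(e), near(b), near(e), on(d), on(e)}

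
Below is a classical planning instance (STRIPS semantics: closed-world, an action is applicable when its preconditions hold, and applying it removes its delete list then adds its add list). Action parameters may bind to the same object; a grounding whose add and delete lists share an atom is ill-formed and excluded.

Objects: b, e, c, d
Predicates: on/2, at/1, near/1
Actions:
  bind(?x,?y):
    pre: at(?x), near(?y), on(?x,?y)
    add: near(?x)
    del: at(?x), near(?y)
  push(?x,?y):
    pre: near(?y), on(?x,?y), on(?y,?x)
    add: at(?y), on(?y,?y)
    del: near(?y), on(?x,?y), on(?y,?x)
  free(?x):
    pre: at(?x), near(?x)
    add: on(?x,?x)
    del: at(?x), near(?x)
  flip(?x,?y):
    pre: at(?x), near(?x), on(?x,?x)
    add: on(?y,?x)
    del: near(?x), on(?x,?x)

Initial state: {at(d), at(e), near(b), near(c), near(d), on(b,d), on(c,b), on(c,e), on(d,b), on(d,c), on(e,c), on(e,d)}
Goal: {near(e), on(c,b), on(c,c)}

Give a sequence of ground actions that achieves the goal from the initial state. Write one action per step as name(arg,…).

1. bind(e,d)  →  {at(d), near(b), near(c), near(e), on(b,d), on(c,b), on(c,e), on(d,b), on(d,c), on(e,c), on(e,d)}
2. push(e,c)  →  {at(c), at(d), near(b), near(e), on(b,d), on(c,b), on(c,c), on(d,b), on(d,c), on(e,d)}

bind(e,d); push(e,c)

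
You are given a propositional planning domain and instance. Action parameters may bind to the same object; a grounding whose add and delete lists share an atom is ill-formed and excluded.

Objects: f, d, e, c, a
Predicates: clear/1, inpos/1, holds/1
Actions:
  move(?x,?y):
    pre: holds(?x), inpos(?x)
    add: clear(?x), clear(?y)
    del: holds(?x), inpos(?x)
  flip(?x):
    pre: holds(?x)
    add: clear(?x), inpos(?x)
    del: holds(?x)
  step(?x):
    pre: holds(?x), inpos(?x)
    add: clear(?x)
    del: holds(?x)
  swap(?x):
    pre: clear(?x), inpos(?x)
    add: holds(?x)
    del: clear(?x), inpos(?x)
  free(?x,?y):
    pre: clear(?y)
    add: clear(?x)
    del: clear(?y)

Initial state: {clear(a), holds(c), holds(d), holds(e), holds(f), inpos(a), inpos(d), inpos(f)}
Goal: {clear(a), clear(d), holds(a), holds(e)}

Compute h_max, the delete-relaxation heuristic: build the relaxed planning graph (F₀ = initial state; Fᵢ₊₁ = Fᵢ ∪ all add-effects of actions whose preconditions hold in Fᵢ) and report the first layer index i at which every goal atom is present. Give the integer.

F0 = init (8 atoms)
F1 = F0 ∪ {clear(c), clear(d), clear(e), clear(f), holds(a), inpos(c), inpos(e)}  (15 atoms)
goal ⊆ F1  ⇒  h_max = 1

1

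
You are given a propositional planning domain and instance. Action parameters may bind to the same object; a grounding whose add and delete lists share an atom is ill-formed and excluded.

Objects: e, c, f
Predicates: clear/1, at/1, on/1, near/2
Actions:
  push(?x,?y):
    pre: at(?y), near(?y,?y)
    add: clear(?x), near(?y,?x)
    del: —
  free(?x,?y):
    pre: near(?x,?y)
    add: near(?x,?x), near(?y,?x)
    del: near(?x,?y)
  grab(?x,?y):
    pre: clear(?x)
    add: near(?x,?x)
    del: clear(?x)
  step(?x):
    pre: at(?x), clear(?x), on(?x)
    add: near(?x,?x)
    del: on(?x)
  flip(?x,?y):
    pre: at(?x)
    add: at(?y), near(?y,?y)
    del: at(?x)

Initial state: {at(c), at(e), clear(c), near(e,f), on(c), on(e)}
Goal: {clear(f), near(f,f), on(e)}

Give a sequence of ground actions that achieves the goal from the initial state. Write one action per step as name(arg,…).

flip(e,f); push(f,f)

1. flip(e,f)  →  {at(c), at(f), clear(c), near(e,f), near(f,f), on(c), on(e)}
2. push(f,f)  →  {at(c), at(f), clear(c), clear(f), near(e,f), near(f,f), on(c), on(e)}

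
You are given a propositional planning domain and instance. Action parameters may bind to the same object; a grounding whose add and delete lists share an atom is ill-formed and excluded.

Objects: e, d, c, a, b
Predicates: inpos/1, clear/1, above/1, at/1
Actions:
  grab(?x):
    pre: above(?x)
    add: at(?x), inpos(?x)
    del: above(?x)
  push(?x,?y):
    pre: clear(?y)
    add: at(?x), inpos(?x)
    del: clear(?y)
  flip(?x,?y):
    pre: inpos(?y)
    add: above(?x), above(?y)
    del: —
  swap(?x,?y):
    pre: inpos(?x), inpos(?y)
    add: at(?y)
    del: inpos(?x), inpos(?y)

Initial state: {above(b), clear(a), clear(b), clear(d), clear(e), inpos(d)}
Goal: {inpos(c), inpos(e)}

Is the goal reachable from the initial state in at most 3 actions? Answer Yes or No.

1. push(e,e)  →  {above(b), at(e), clear(a), clear(b), clear(d), inpos(d), inpos(e)}
2. push(c,d)  →  {above(b), at(c), at(e), clear(a), clear(b), inpos(c), inpos(d), inpos(e)}
optimal plan length = 2; 2 ≤ 3

Yes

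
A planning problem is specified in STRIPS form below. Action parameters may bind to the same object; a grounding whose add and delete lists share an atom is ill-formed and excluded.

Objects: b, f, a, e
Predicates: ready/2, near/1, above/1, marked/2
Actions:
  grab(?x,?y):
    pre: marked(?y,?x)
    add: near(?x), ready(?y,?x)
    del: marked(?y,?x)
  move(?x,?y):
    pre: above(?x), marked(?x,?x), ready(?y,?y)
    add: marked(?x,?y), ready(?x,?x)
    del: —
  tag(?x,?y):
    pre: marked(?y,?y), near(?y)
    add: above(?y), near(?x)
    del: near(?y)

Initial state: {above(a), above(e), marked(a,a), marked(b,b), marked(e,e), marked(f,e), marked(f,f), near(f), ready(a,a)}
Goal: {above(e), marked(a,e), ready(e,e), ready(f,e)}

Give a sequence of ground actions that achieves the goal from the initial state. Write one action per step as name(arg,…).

1. grab(e,f)  →  {above(a), above(e), marked(a,a), marked(b,b), marked(e,e), marked(f,f), near(e), near(f), ready(a,a), ready(f,e)}
2. grab(e,e)  →  {above(a), above(e), marked(a,a), marked(b,b), marked(f,f), near(e), near(f), ready(a,a), ready(e,e), ready(f,e)}
3. move(a,e)  →  {above(a), above(e), marked(a,a), marked(a,e), marked(b,b), marked(f,f), near(e), near(f), ready(a,a), ready(e,e), ready(f,e)}

grab(e,f); grab(e,e); move(a,e)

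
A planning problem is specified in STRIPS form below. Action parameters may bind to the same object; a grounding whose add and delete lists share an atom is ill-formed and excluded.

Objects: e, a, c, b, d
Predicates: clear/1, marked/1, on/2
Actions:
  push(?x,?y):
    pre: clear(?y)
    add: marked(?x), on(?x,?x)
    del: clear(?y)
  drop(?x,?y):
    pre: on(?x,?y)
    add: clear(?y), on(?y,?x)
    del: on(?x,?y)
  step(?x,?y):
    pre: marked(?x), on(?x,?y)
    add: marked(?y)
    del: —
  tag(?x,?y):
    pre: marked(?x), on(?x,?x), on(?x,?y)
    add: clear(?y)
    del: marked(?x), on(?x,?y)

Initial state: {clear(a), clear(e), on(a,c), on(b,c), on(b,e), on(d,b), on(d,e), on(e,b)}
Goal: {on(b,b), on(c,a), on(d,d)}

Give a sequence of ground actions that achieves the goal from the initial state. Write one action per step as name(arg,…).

push(b,e); push(d,a); drop(a,c)

1. push(b,e)  →  {clear(a), marked(b), on(a,c), on(b,b), on(b,c), on(b,e), on(d,b), on(d,e), on(e,b)}
2. push(d,a)  →  {marked(b), marked(d), on(a,c), on(b,b), on(b,c), on(b,e), on(d,b), on(d,d), on(d,e), on(e,b)}
3. drop(a,c)  →  {clear(c), marked(b), marked(d), on(b,b), on(b,c), on(b,e), on(c,a), on(d,b), on(d,d), on(d,e), on(e,b)}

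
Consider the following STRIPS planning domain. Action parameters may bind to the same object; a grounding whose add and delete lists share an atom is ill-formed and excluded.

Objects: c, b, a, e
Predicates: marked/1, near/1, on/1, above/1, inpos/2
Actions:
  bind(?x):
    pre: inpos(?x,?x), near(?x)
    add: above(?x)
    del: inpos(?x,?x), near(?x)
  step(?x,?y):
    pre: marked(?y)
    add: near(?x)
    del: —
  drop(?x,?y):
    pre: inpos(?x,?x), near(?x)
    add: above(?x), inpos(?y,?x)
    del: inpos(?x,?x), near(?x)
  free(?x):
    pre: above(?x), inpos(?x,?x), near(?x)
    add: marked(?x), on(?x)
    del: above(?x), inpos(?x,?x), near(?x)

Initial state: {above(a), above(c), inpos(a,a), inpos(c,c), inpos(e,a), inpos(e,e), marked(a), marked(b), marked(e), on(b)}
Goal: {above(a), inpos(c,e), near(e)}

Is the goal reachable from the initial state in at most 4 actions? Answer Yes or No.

Yes

1. step(e,b)  →  {above(a), above(c), inpos(a,a), inpos(c,c), inpos(e,a), inpos(e,e), marked(a), marked(b), marked(e), near(e), on(b)}
2. drop(e,c)  →  {above(a), above(c), above(e), inpos(a,a), inpos(c,c), inpos(c,e), inpos(e,a), marked(a), marked(b), marked(e), on(b)}
3. step(e,b)  →  {above(a), above(c), above(e), inpos(a,a), inpos(c,c), inpos(c,e), inpos(e,a), marked(a), marked(b), marked(e), near(e), on(b)}
optimal plan length = 3; 3 ≤ 4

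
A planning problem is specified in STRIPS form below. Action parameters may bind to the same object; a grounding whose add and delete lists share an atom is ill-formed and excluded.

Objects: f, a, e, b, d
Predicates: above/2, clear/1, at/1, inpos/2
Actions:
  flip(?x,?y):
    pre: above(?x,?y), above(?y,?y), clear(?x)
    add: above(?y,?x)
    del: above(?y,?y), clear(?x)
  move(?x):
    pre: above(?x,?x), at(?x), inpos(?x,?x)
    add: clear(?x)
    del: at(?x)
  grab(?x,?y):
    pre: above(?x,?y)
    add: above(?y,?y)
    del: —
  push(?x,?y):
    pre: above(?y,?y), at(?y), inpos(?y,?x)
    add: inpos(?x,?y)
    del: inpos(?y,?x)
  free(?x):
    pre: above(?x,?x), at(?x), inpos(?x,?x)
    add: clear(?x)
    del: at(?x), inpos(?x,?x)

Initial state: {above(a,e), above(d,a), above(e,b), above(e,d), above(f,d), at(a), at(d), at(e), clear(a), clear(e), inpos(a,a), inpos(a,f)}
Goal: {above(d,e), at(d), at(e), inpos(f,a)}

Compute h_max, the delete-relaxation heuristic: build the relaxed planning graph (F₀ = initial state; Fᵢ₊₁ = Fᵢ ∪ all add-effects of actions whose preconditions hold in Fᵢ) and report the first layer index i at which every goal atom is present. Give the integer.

2

F0 = init (12 atoms)
F1 = F0 ∪ {above(a,a), above(b,b), above(d,d), above(e,e)}  (16 atoms)
F2 = F1 ∪ {above(b,e), above(d,e), above(e,a), inpos(f,a)}  (20 atoms)
goal ⊆ F2  ⇒  h_max = 2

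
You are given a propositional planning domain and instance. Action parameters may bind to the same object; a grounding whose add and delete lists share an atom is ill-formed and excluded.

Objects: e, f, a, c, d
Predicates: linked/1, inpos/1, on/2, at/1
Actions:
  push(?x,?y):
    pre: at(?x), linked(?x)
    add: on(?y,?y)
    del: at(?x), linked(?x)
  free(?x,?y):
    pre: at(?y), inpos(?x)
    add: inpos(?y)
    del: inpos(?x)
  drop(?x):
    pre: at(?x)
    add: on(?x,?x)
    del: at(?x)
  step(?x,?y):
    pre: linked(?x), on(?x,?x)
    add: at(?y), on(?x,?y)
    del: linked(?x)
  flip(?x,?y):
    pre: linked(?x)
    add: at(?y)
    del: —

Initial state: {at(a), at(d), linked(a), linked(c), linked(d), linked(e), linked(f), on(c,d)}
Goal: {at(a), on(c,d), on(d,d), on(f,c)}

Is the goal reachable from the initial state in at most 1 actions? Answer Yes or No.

No

1. push(d,f)  →  {at(a), linked(a), linked(c), linked(e), linked(f), on(c,d), on(f,f)}
2. step(f,c)  →  {at(a), at(c), linked(a), linked(c), linked(e), on(c,d), on(f,c), on(f,f)}
3. push(c,d)  →  {at(a), linked(a), linked(e), on(c,d), on(d,d), on(f,c), on(f,f)}
optimal plan length = 3; 3 > 1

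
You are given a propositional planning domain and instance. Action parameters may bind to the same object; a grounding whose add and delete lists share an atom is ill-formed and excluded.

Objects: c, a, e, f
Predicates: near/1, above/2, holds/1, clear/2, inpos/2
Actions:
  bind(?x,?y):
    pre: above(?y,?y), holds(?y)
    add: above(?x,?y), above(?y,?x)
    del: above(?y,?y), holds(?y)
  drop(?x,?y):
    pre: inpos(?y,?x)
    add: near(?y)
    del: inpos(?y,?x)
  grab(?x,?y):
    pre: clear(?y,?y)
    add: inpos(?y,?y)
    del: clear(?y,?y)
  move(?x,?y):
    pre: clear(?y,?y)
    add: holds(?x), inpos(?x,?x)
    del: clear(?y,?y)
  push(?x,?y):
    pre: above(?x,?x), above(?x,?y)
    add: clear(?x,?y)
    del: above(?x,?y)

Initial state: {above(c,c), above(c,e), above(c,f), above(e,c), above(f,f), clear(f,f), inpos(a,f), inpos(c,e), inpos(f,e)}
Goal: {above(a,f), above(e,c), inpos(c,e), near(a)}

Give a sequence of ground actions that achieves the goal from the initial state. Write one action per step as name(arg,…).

drop(f,a); move(f,f); bind(a,f)

1. drop(f,a)  →  {above(c,c), above(c,e), above(c,f), above(e,c), above(f,f), clear(f,f), inpos(c,e), inpos(f,e), near(a)}
2. move(f,f)  →  {above(c,c), above(c,e), above(c,f), above(e,c), above(f,f), holds(f), inpos(c,e), inpos(f,e), inpos(f,f), near(a)}
3. bind(a,f)  →  {above(a,f), above(c,c), above(c,e), above(c,f), above(e,c), above(f,a), inpos(c,e), inpos(f,e), inpos(f,f), near(a)}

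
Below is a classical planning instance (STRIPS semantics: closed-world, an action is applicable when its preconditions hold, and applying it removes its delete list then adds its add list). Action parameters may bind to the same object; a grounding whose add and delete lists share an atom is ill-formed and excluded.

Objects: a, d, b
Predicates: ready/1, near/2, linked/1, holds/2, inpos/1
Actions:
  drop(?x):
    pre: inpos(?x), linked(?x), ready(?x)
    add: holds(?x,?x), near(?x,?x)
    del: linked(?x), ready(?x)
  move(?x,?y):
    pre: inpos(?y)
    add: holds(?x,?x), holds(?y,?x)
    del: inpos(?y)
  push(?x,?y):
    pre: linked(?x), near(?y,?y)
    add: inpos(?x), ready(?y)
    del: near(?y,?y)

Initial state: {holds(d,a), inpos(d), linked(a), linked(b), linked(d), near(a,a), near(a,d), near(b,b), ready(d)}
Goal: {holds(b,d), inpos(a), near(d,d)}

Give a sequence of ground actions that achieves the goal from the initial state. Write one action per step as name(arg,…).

drop(d); push(a,a); push(b,b); move(d,b)

1. drop(d)  →  {holds(d,a), holds(d,d), inpos(d), linked(a), linked(b), near(a,a), near(a,d), near(b,b), near(d,d)}
2. push(a,a)  →  {holds(d,a), holds(d,d), inpos(a), inpos(d), linked(a), linked(b), near(a,d), near(b,b), near(d,d), ready(a)}
3. push(b,b)  →  {holds(d,a), holds(d,d), inpos(a), inpos(b), inpos(d), linked(a), linked(b), near(a,d), near(d,d), ready(a), ready(b)}
4. move(d,b)  →  {holds(b,d), holds(d,a), holds(d,d), inpos(a), inpos(d), linked(a), linked(b), near(a,d), near(d,d), ready(a), ready(b)}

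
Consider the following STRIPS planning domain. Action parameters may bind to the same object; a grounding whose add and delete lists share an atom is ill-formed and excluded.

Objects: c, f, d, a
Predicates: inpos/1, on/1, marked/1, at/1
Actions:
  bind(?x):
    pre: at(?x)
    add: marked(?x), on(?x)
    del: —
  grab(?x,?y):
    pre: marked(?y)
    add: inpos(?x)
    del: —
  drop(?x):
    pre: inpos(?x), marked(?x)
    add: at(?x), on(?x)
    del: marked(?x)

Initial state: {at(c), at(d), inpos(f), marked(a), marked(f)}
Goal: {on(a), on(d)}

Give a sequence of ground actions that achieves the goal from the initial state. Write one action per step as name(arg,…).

bind(d); grab(a,f); drop(a)

1. bind(d)  →  {at(c), at(d), inpos(f), marked(a), marked(d), marked(f), on(d)}
2. grab(a,f)  →  {at(c), at(d), inpos(a), inpos(f), marked(a), marked(d), marked(f), on(d)}
3. drop(a)  →  {at(a), at(c), at(d), inpos(a), inpos(f), marked(d), marked(f), on(a), on(d)}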